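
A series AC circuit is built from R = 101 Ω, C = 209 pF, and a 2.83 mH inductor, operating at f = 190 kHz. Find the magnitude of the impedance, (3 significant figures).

638 Ω

ω = 2πf = 1.194e+06 rad/s
X_L = ωL = 3380 Ω
X_C = 1/(ωC) = 4010 Ω
Net reactance X = X_L − X_C = -629 Ω
Z = 101 − j629 Ω
|Z| = √(101² + 629²) = 638 Ω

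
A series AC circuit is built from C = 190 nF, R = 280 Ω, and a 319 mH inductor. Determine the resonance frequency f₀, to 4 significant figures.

646.5 Hz

ω₀ = 1/√(LC) = 1/√(0.319 × 1.9e-07) = 4062 rad/s
f₀ = ω₀/(2π) = 646.5 Hz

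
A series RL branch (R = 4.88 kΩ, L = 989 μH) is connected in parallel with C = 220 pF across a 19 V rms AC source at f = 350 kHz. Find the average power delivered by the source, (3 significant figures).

ω = 2πf = 2.199e+06 rad/s
X_L = ωL = 2170 Ω
X_C = 1/(ωC) = 2070 Ω
Branch 1 (R+jX_L): Z₁ = 4880 + j2170 Ω, |Z₁| = 5340 Ω
Branch 2 (−jX_C): Z₂ = −j2070 Ω
Parallel: Z = Z₁Z₂/(Z₁+Z₂), |Z| = 2260 Ω, ∠Z = -67.2°
I = V/|Z| = 8.40 mA
P = VI cos φ = 19 × 0.00840 × cos(-67.2°) = 61.7 mW

61.7 mW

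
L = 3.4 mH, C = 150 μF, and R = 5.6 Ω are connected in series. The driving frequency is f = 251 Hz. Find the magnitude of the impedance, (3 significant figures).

ω = 2πf = 1577 rad/s
X_L = ωL = 5.36 Ω
X_C = 1/(ωC) = 4.23 Ω
Net reactance X = X_L − X_C = 1.13 Ω
Z = 5.60 + j1.13 Ω
|Z| = √(5.60² + 1.13²) = 5.71 Ω

5.71 Ω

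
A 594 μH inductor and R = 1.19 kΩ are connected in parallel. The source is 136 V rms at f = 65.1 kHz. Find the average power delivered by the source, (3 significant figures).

ω = 2πf = 409000 rad/s
X_L = ωL = 243 Ω
Parallel: admittances add. Y = 1/R + 1/(jωL)
Y = (0.000840 − j0.00412) S
|Y| = 0.00420 S → |Z| = 1/|Y| = 238 Ω, ∠Z = −∠Y = 78.5°
I = V/|Z| = 571 mA
P = VI cos φ = 136 × 0.571 × cos(78.5°) = 15.5 W

15.5 W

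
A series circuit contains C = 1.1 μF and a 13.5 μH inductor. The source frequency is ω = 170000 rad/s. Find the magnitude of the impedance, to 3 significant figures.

X_L = ωL = 2.29 Ω
X_C = 1/(ωC) = 5.35 Ω
Net reactance X = X_L − X_C = -3.05 Ω
Z = − j3.05 Ω
|Z| = √(0² + 3.05²) = 3.05 Ω

3.05 Ω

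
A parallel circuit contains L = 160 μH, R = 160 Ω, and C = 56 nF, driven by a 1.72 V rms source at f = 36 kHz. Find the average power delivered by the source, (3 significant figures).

18.5 mW

ω = 2πf = 226200 rad/s
X_L = ωL = 36.2 Ω
X_C = 1/(ωC) = 78.9 Ω
Parallel: admittances add. Y = 1/R + 1/(jωL) + jωC
Y = (0.00625 − j0.0150) S
|Y| = 0.0162 S → |Z| = 1/|Y| = 61.7 Ω, ∠Z = −∠Y = 67.3°
I = V/|Z| = 27.9 mA
P = VI cos φ = 1.72 × 0.0279 × cos(67.3°) = 18.5 mW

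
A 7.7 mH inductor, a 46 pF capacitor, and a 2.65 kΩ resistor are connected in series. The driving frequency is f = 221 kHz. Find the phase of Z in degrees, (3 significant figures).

ω = 2πf = 1.389e+06 rad/s
X_L = ωL = 10700 Ω
X_C = 1/(ωC) = 15700 Ω
Net reactance X = X_L − X_C = -4960 Ω
Z = 2650 − j4960 Ω
|Z| = √(2650² + 4960²) = 5630 Ω
∠Z = arctan(-4960/2650) = -61.9°

-61.9°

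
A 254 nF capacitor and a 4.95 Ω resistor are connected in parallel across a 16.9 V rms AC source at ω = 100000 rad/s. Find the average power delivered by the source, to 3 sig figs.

X_C = 1/(ωC) = 39.4 Ω
Parallel: admittances add. Y = 1/R + jωC
Y = (0.202 + j0.0254) S
|Y| = 0.204 S → |Z| = 1/|Y| = 4.91 Ω, ∠Z = −∠Y = -7.17°
I = V/|Z| = 3.44 A
P = VI cos φ = 16.9 × 3.44 × cos(-7.17°) = 57.7 W

57.7 W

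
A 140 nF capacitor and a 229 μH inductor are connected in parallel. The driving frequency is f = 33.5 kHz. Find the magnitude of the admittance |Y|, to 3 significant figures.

8.72 mS

ω = 2πf = 210500 rad/s
X_L = ωL = 48.2 Ω
X_C = 1/(ωC) = 33.9 Ω
Parallel: admittances add. Y = 1/(jωL) + jωC
Y = (0 + j0.00872) S
|Y| = 0.00872 S → |Z| = 1/|Y| = 115 Ω, ∠Z = −∠Y = -90.0°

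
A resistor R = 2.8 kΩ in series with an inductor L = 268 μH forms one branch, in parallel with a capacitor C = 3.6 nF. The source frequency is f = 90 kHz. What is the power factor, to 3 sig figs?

0.174

ω = 2πf = 565500 rad/s
X_L = ωL = 152 Ω
X_C = 1/(ωC) = 491 Ω
Branch 1 (R+jX_L): Z₁ = 2800 + j152 Ω, |Z₁| = 2800 Ω
Branch 2 (−jX_C): Z₂ = −j491 Ω
Parallel: Z = Z₁Z₂/(Z₁+Z₂), |Z| = 488 Ω, ∠Z = -80.0°
cos φ = cos(-80.0°) = 0.174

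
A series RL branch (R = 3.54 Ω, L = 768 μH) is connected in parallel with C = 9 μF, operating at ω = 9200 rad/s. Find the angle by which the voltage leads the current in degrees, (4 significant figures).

28.15°

X_L = ωL = 7.066 Ω
X_C = 1/(ωC) = 12.08 Ω
Branch 1 (R+jX_L): Z₁ = 3.540 + j7.066 Ω, |Z₁| = 7.903 Ω
Branch 2 (−jX_C): Z₂ = −j12.08 Ω
Parallel: Z = Z₁Z₂/(Z₁+Z₂), |Z| = 15.56 Ω, ∠Z = 28.15°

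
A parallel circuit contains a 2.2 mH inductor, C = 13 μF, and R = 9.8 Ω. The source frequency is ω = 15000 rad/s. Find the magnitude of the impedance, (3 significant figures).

5.16 Ω

X_L = ωL = 33.0 Ω
X_C = 1/(ωC) = 5.13 Ω
Parallel: admittances add. Y = 1/R + 1/(jωL) + jωC
Y = (0.102 + j0.165) S
|Y| = 0.194 S → |Z| = 1/|Y| = 5.16 Ω, ∠Z = −∠Y = -58.2°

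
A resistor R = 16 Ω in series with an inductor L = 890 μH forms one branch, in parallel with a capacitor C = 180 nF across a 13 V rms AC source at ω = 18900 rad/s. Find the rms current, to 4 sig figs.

528.8 mA

X_L = ωL = 16.82 Ω
X_C = 1/(ωC) = 293.9 Ω
Branch 1 (R+jX_L): Z₁ = 16.00 + j16.82 Ω, |Z₁| = 23.22 Ω
Branch 2 (−jX_C): Z₂ = −j293.9 Ω
Parallel: Z = Z₁Z₂/(Z₁+Z₂), |Z| = 24.58 Ω, ∠Z = 43.13°
I = V/|Z| = 13/24.58 = 528.8 mA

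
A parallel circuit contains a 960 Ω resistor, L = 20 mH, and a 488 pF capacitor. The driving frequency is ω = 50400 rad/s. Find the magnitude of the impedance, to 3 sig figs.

X_L = ωL = 1010 Ω
X_C = 1/(ωC) = 40700 Ω
Parallel: admittances add. Y = 1/R + 1/(jωL) + jωC
Y = (0.00104 − j0.000967) S
|Y| = 0.00142 S → |Z| = 1/|Y| = 703 Ω, ∠Z = −∠Y = 42.9°

703 Ω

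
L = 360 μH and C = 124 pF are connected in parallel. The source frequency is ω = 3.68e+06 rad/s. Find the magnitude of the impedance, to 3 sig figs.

3350 Ω

X_L = ωL = 1320 Ω
X_C = 1/(ωC) = 2190 Ω
Parallel: admittances add. Y = 1/(jωL) + jωC
Y = (0 − j0.000299) S
|Y| = 0.000299 S → |Z| = 1/|Y| = 3350 Ω, ∠Z = −∠Y = 90.0°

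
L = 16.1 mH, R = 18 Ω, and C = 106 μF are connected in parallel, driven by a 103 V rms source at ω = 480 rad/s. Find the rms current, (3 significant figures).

X_L = ωL = 7.73 Ω
X_C = 1/(ωC) = 19.7 Ω
Parallel: admittances add. Y = 1/R + 1/(jωL) + jωC
Y = (0.0556 − j0.0785) S
|Y| = 0.0962 S → |Z| = 1/|Y| = 10.4 Ω, ∠Z = −∠Y = 54.7°
I = V/|Z| = 103/10.4 = 9.91 A

9.91 A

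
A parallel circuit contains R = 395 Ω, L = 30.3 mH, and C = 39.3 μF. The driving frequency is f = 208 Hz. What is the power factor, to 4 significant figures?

0.09651

ω = 2πf = 1307 rad/s
X_L = ωL = 39.60 Ω
X_C = 1/(ωC) = 19.47 Ω
Parallel: admittances add. Y = 1/R + 1/(jωL) + jωC
Y = (0.002532 + j0.02611) S
|Y| = 0.02623 S → |Z| = 1/|Y| = 38.12 Ω, ∠Z = −∠Y = -84.46°
cos φ = cos(-84.46°) = 0.09651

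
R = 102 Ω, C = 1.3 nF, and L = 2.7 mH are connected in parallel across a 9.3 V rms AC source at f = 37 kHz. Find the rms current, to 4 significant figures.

91.96 mA

ω = 2πf = 232500 rad/s
X_L = ωL = 627.7 Ω
X_C = 1/(ωC) = 3309 Ω
Parallel: admittances add. Y = 1/R + 1/(jωL) + jωC
Y = (0.009804 − j0.001291) S
|Y| = 0.009889 S → |Z| = 1/|Y| = 101.1 Ω, ∠Z = −∠Y = 7.501°
I = V/|Z| = 9.3/101.1 = 91.96 mA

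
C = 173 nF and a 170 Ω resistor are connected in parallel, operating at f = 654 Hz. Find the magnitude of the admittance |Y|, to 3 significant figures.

5.93 mS

ω = 2πf = 4109 rad/s
X_C = 1/(ωC) = 1410 Ω
Parallel: admittances add. Y = 1/R + jωC
Y = (0.00588 + j0.000711) S
|Y| = 0.00593 S → |Z| = 1/|Y| = 169 Ω, ∠Z = −∠Y = -6.89°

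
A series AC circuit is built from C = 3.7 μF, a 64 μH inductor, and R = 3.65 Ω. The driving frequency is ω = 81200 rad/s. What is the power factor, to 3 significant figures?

0.890

X_L = ωL = 5.20 Ω
X_C = 1/(ωC) = 3.33 Ω
Net reactance X = X_L − X_C = 1.87 Ω
Z = 3.65 + j1.87 Ω
|Z| = √(3.65² + 1.87²) = 4.10 Ω
∠Z = arctan(1.87/3.65) = 27.1°
cos φ = cos(27.1°) = 0.890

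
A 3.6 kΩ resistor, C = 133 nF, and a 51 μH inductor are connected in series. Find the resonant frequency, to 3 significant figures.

61.1 kHz

ω₀ = 1/√(LC) = 1/√(5.1e-05 × 1.33e-07) = 384000 rad/s
f₀ = ω₀/(2π) = 61.1 kHz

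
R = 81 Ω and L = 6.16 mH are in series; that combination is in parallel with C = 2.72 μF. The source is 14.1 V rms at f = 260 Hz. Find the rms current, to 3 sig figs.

ω = 2πf = 1634 rad/s
X_L = ωL = 10.1 Ω
X_C = 1/(ωC) = 225 Ω
Branch 1 (R+jX_L): Z₁ = 81.0 + j10.1 Ω, |Z₁| = 81.6 Ω
Branch 2 (−jX_C): Z₂ = −j225 Ω
Parallel: Z = Z₁Z₂/(Z₁+Z₂), |Z| = 80.0 Ω, ∠Z = -13.6°
I = V/|Z| = 14.1/80.0 = 176 mA

176 mA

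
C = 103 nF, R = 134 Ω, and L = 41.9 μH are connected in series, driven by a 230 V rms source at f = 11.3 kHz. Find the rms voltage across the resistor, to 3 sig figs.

163 V

ω = 2πf = 71000 rad/s
X_L = ωL = 2.97 Ω
X_C = 1/(ωC) = 137 Ω
Net reactance X = X_L − X_C = -134 Ω
Z = 134 − j134 Ω
|Z| = √(134² + 134²) = 189 Ω
I = V/|Z| = 1.21 A
V_R = I·|Z_R| = 1.21 × 134 = 163 V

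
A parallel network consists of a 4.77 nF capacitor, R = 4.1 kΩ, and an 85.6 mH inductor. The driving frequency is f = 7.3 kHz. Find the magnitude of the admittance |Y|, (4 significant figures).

ω = 2πf = 45870 rad/s
X_L = ωL = 3926 Ω
X_C = 1/(ωC) = 4571 Ω
Parallel: admittances add. Y = 1/R + 1/(jωL) + jωC
Y = (0.0002439 − j3.591e-05) S
|Y| = 0.0002465 S → |Z| = 1/|Y| = 4056 Ω, ∠Z = −∠Y = 8.376°

246.5 μS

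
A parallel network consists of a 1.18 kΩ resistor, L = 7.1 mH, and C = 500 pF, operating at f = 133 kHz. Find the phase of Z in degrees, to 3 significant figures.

-16.4°

ω = 2πf = 835700 rad/s
X_L = ωL = 5930 Ω
X_C = 1/(ωC) = 2390 Ω
Parallel: admittances add. Y = 1/R + 1/(jωL) + jωC
Y = (0.000847 + j0.000249) S
|Y| = 0.000883 S → |Z| = 1/|Y| = 1130 Ω, ∠Z = −∠Y = -16.4°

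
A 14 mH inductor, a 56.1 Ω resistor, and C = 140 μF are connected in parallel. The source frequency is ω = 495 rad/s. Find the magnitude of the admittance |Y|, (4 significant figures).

X_L = ωL = 6.930 Ω
X_C = 1/(ωC) = 14.43 Ω
Parallel: admittances add. Y = 1/R + 1/(jωL) + jωC
Y = (0.01783 − j0.07500) S
|Y| = 0.07709 S → |Z| = 1/|Y| = 12.97 Ω, ∠Z = −∠Y = 76.63°

77.09 mS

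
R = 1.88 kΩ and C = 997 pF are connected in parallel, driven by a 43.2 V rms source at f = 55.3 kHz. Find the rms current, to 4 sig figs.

ω = 2πf = 347500 rad/s
X_C = 1/(ωC) = 2887 Ω
Parallel: admittances add. Y = 1/R + jωC
Y = (0.0005319 + j0.0003464) S
|Y| = 0.0006348 S → |Z| = 1/|Y| = 1575 Ω, ∠Z = −∠Y = -33.07°
I = V/|Z| = 43.2/1575 = 27.42 mA

27.42 mA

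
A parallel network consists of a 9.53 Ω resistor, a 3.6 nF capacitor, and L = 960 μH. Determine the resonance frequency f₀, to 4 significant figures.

85.61 kHz

ω₀ = 1/√(LC) = 1/√(0.00096 × 3.6e-09) = 537900 rad/s
f₀ = ω₀/(2π) = 85.61 kHz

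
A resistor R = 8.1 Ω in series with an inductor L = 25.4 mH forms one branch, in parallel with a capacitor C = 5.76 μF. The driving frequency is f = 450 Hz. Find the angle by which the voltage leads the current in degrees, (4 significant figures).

-58.56°

ω = 2πf = 2827 rad/s
X_L = ωL = 71.82 Ω
X_C = 1/(ωC) = 61.40 Ω
Branch 1 (R+jX_L): Z₁ = 8.100 + j71.82 Ω, |Z₁| = 72.27 Ω
Branch 2 (−jX_C): Z₂ = −j61.40 Ω
Parallel: Z = Z₁Z₂/(Z₁+Z₂), |Z| = 336.4 Ω, ∠Z = -58.56°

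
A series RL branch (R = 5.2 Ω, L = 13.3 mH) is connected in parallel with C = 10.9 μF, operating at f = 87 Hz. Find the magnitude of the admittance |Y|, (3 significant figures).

ω = 2πf = 546.6 rad/s
X_L = ωL = 7.27 Ω
X_C = 1/(ωC) = 168 Ω
Branch 1 (R+jX_L): Z₁ = 5.20 + j7.27 Ω, |Z₁| = 8.94 Ω
Branch 2 (−jX_C): Z₂ = −j168 Ω
Parallel: Z = Z₁Z₂/(Z₁+Z₂), |Z| = 9.34 Ω, ∠Z = 52.6°
|Y| = 1/|Z| = 107 mS

107 mS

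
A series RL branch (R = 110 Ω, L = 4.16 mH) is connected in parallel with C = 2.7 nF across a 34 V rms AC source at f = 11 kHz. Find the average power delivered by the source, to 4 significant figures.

1.342 W

ω = 2πf = 69120 rad/s
X_L = ωL = 287.5 Ω
X_C = 1/(ωC) = 5359 Ω
Branch 1 (R+jX_L): Z₁ = 110.0 + j287.5 Ω, |Z₁| = 307.8 Ω
Branch 2 (−jX_C): Z₂ = −j5359 Ω
Parallel: Z = Z₁Z₂/(Z₁+Z₂), |Z| = 325.2 Ω, ∠Z = 67.82°
I = V/|Z| = 104.5 mA
P = VI cos φ = 34 × 0.1045 × cos(67.82°) = 1.342 W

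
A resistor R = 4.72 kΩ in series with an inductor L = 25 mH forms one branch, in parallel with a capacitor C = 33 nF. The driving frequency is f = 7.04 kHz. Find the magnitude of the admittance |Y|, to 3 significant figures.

1.43 mS

ω = 2πf = 44230 rad/s
X_L = ωL = 1110 Ω
X_C = 1/(ωC) = 685 Ω
Branch 1 (R+jX_L): Z₁ = 4720 + j1110 Ω, |Z₁| = 4850 Ω
Branch 2 (−jX_C): Z₂ = −j685 Ω
Parallel: Z = Z₁Z₂/(Z₁+Z₂), |Z| = 701 Ω, ∠Z = -81.9°
|Y| = 1/|Z| = 1.43 mS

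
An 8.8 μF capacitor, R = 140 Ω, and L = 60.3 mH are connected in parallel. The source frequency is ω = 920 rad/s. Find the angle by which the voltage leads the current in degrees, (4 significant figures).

54.27°

X_L = ωL = 55.48 Ω
X_C = 1/(ωC) = 123.5 Ω
Parallel: admittances add. Y = 1/R + 1/(jωL) + jωC
Y = (0.007143 − j0.009930) S
|Y| = 0.01223 S → |Z| = 1/|Y| = 81.75 Ω, ∠Z = −∠Y = 54.27°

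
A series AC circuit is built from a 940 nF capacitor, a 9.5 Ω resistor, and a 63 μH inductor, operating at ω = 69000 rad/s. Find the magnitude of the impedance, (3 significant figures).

X_L = ωL = 4.35 Ω
X_C = 1/(ωC) = 15.4 Ω
Net reactance X = X_L − X_C = -11.1 Ω
Z = 9.50 − j11.1 Ω
|Z| = √(9.50² + 11.1²) = 14.6 Ω

14.6 Ω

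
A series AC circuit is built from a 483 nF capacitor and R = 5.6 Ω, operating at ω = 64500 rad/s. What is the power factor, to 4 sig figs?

0.1719

X_C = 1/(ωC) = 32.10 Ω
Z = 5.600 − j32.10 Ω
|Z| = √(5.600² + 32.10²) = 32.58 Ω
∠Z = arctan(-32.10/5.600) = -80.10°
cos φ = cos(-80.10°) = 0.1719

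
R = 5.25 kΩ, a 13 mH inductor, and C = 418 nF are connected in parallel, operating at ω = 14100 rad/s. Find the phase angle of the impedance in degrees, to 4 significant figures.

X_L = ωL = 183.3 Ω
X_C = 1/(ωC) = 169.7 Ω
Parallel: admittances add. Y = 1/R + 1/(jωL) + jωC
Y = (0.0001905 + j0.0004383) S
|Y| = 0.0004779 S → |Z| = 1/|Y| = 2093 Ω, ∠Z = −∠Y = -66.51°

-66.51°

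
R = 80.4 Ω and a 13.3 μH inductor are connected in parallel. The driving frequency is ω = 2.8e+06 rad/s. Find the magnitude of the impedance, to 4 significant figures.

33.79 Ω

X_L = ωL = 37.24 Ω
Parallel: admittances add. Y = 1/R + 1/(jωL)
Y = (0.01244 − j0.02685) S
|Y| = 0.02959 S → |Z| = 1/|Y| = 33.79 Ω, ∠Z = −∠Y = 65.15°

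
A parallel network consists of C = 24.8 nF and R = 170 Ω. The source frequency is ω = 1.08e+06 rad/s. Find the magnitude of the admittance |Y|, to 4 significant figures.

X_C = 1/(ωC) = 37.34 Ω
Parallel: admittances add. Y = 1/R + jωC
Y = (0.005882 + j0.02678) S
|Y| = 0.02742 S → |Z| = 1/|Y| = 36.47 Ω, ∠Z = −∠Y = -77.61°

27.42 mS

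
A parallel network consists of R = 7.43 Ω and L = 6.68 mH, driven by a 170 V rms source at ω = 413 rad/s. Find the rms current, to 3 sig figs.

X_L = ωL = 2.76 Ω
Parallel: admittances add. Y = 1/R + 1/(jωL)
Y = (0.135 − j0.362) S
|Y| = 0.387 S → |Z| = 1/|Y| = 2.59 Ω, ∠Z = −∠Y = 69.6°
I = V/|Z| = 170/2.59 = 65.7 A

65.7 A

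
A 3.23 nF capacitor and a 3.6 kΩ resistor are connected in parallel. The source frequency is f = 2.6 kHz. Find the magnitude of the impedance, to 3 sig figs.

3540 Ω

ω = 2πf = 16340 rad/s
X_C = 1/(ωC) = 19000 Ω
Parallel: admittances add. Y = 1/R + jωC
Y = (0.000278 + j5.28e-05) S
|Y| = 0.000283 S → |Z| = 1/|Y| = 3540 Ω, ∠Z = −∠Y = -10.8°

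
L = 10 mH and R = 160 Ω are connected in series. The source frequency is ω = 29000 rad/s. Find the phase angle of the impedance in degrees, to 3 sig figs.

61.1°

X_L = ωL = 290 Ω
Z = 160 + j290 Ω
|Z| = √(160² + 290²) = 331 Ω
∠Z = arctan(290/160) = 61.1°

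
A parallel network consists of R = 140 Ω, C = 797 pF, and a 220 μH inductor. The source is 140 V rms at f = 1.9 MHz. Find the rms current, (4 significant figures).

1.623 A

ω = 2πf = 1.194e+07 rad/s
X_L = ωL = 2626 Ω
X_C = 1/(ωC) = 105.1 Ω
Parallel: admittances add. Y = 1/R + 1/(jωL) + jωC
Y = (0.007143 + j0.009134) S
|Y| = 0.01160 S → |Z| = 1/|Y| = 86.24 Ω, ∠Z = −∠Y = -51.97°
I = V/|Z| = 140/86.24 = 1.623 A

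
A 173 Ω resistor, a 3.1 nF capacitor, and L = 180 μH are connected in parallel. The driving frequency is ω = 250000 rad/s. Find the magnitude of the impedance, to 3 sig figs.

X_L = ωL = 45.0 Ω
X_C = 1/(ωC) = 1290 Ω
Parallel: admittances add. Y = 1/R + 1/(jωL) + jωC
Y = (0.00578 − j0.0214) S
|Y| = 0.0222 S → |Z| = 1/|Y| = 45.0 Ω, ∠Z = −∠Y = 74.9°

45.0 Ω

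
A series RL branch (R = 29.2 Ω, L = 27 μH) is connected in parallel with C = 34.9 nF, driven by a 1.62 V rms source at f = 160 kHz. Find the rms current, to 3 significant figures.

ω = 2πf = 1.005e+06 rad/s
X_L = ωL = 27.1 Ω
X_C = 1/(ωC) = 28.5 Ω
Branch 1 (R+jX_L): Z₁ = 29.2 + j27.1 Ω, |Z₁| = 39.9 Ω
Branch 2 (−jX_C): Z₂ = −j28.5 Ω
Parallel: Z = Z₁Z₂/(Z₁+Z₂), |Z| = 38.9 Ω, ∠Z = -44.4°
I = V/|Z| = 1.62/38.9 = 41.7 mA

41.7 mA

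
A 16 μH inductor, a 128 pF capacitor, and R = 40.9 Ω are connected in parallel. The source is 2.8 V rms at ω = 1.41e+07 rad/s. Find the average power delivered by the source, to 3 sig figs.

X_L = ωL = 226 Ω
X_C = 1/(ωC) = 554 Ω
Parallel: admittances add. Y = 1/R + 1/(jωL) + jωC
Y = (0.0244 − j0.00263) S
|Y| = 0.0246 S → |Z| = 1/|Y| = 40.7 Ω, ∠Z = −∠Y = 6.13°
I = V/|Z| = 68.9 mA
P = VI cos φ = 2.8 × 0.0689 × cos(6.13°) = 192 mW

192 mW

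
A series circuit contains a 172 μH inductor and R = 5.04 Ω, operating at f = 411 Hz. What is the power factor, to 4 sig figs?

ω = 2πf = 2582 rad/s
X_L = ωL = 0.4442 Ω
Z = 5.040 + j0.4442 Ω
|Z| = √(5.040² + 0.4442²) = 5.060 Ω
∠Z = arctan(0.4442/5.040) = 5.036°
cos φ = cos(5.036°) = 0.9961

0.9961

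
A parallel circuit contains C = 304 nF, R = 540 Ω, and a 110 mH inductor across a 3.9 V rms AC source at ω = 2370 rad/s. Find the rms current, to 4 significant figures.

X_L = ωL = 260.7 Ω
X_C = 1/(ωC) = 1388 Ω
Parallel: admittances add. Y = 1/R + 1/(jωL) + jωC
Y = (0.001852 − j0.003115) S
|Y| = 0.003624 S → |Z| = 1/|Y| = 275.9 Ω, ∠Z = −∠Y = 59.27°
I = V/|Z| = 3.9/275.9 = 14.13 mA

14.13 mA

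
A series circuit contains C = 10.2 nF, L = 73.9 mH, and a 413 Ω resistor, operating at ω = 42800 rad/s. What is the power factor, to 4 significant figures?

X_L = ωL = 3163 Ω
X_C = 1/(ωC) = 2291 Ω
Net reactance X = X_L − X_C = 872.3 Ω
Z = 413.0 + j872.3 Ω
|Z| = √(413.0² + 872.3²) = 965.1 Ω
∠Z = arctan(872.3/413.0) = 64.66°
cos φ = cos(64.66°) = 0.4279

0.4279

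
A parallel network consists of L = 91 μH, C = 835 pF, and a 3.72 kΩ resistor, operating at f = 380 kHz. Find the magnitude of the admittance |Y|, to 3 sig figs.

2.62 mS

ω = 2πf = 2.388e+06 rad/s
X_L = ωL = 217 Ω
X_C = 1/(ωC) = 502 Ω
Parallel: admittances add. Y = 1/R + 1/(jωL) + jωC
Y = (0.000269 − j0.00261) S
|Y| = 0.00262 S → |Z| = 1/|Y| = 381 Ω, ∠Z = −∠Y = 84.1°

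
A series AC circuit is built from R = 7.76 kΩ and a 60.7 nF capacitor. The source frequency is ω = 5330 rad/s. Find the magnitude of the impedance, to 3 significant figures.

X_C = 1/(ωC) = 3090 Ω
Z = 7760 − j3090 Ω
|Z| = √(7760² + 3090²) = 8350 Ω

8350 Ω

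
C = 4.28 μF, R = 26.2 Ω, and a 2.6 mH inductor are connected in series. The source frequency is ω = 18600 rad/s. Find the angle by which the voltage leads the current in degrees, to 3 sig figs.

53.8°

X_L = ωL = 48.4 Ω
X_C = 1/(ωC) = 12.6 Ω
Net reactance X = X_L − X_C = 35.8 Ω
Z = 26.2 + j35.8 Ω
|Z| = √(26.2² + 35.8²) = 44.4 Ω
∠Z = arctan(35.8/26.2) = 53.8°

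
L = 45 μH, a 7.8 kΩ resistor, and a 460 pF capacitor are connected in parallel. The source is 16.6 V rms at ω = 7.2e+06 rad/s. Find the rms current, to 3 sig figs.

4.31 mA

X_L = ωL = 324 Ω
X_C = 1/(ωC) = 302 Ω
Parallel: admittances add. Y = 1/R + 1/(jωL) + jωC
Y = (0.000128 + j0.000226) S
|Y| = 0.000259 S → |Z| = 1/|Y| = 3850 Ω, ∠Z = −∠Y = -60.4°
I = V/|Z| = 16.6/3850 = 4.31 mA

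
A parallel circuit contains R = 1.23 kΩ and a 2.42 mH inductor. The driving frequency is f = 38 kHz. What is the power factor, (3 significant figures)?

0.425

ω = 2πf = 238800 rad/s
X_L = ωL = 578 Ω
Parallel: admittances add. Y = 1/R + 1/(jωL)
Y = (0.000813 − j0.00173) S
|Y| = 0.00191 S → |Z| = 1/|Y| = 523 Ω, ∠Z = −∠Y = 64.8°
cos φ = cos(64.8°) = 0.425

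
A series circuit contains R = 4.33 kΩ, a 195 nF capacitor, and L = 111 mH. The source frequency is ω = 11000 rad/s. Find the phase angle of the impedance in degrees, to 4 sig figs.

X_L = ωL = 1221 Ω
X_C = 1/(ωC) = 466.2 Ω
Net reactance X = X_L − X_C = 754.8 Ω
Z = 4330 + j754.8 Ω
|Z| = √(4330² + 754.8²) = 4395 Ω
∠Z = arctan(754.8/4330) = 9.888°

9.888°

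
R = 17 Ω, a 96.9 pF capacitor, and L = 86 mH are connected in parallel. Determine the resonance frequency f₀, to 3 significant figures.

ω₀ = 1/√(LC) = 1/√(0.086 × 9.69e-11) = 346400 rad/s
f₀ = ω₀/(2π) = 55.1 kHz

55.1 kHz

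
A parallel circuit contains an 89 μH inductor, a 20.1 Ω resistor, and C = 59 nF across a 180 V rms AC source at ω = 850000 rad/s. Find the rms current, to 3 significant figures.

X_L = ωL = 75.6 Ω
X_C = 1/(ωC) = 19.9 Ω
Parallel: admittances add. Y = 1/R + 1/(jωL) + jωC
Y = (0.0498 + j0.0369) S
|Y| = 0.0620 S → |Z| = 1/|Y| = 16.1 Ω, ∠Z = −∠Y = -36.6°
I = V/|Z| = 180/16.1 = 11.2 A

11.2 A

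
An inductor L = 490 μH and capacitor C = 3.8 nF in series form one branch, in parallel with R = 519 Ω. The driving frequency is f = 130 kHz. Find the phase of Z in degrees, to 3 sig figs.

81.4°

ω = 2πf = 816800 rad/s
X_L = ωL = 400 Ω
X_C = 1/(ωC) = 322 Ω
Branch 1: Z₁ = R = 519 Ω
Branch 2 (series LC): Z₂ = j(X_L − X_C) = j78.1 Ω
Parallel: Z = Z₁Z₂/(Z₁+Z₂), |Z| = 77.2 Ω, ∠Z = 81.4°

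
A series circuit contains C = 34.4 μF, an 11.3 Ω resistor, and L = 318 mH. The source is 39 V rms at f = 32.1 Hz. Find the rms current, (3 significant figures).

ω = 2πf = 201.7 rad/s
X_L = ωL = 64.1 Ω
X_C = 1/(ωC) = 144 Ω
Net reactance X = X_L − X_C = -80.0 Ω
Z = 11.3 − j80.0 Ω
|Z| = √(11.3² + 80.0²) = 80.8 Ω
I = V/|Z| = 39/80.8 = 483 mA

483 mA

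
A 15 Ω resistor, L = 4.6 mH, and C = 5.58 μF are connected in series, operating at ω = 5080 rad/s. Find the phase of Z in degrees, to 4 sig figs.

-38.45°

X_L = ωL = 23.37 Ω
X_C = 1/(ωC) = 35.28 Ω
Net reactance X = X_L − X_C = -11.91 Ω
Z = 15.00 − j11.91 Ω
|Z| = √(15.00² + 11.91²) = 19.15 Ω
∠Z = arctan(-11.91/15.00) = -38.45°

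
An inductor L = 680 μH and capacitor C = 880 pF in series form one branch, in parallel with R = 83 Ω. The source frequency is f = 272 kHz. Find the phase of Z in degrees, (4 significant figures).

ω = 2πf = 1.709e+06 rad/s
X_L = ωL = 1162 Ω
X_C = 1/(ωC) = 664.9 Ω
Branch 1: Z₁ = R = 83.00 Ω
Branch 2 (series LC): Z₂ = j(X_L − X_C) = j497.2 Ω
Parallel: Z = Z₁Z₂/(Z₁+Z₂), |Z| = 81.87 Ω, ∠Z = 9.477°

9.477°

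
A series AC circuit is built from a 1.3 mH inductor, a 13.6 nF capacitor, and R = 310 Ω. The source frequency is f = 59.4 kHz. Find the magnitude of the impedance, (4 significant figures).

423.3 Ω

ω = 2πf = 373200 rad/s
X_L = ωL = 485.2 Ω
X_C = 1/(ωC) = 197.0 Ω
Net reactance X = X_L − X_C = 288.2 Ω
Z = 310.0 + j288.2 Ω
|Z| = √(310.0² + 288.2²) = 423.3 Ω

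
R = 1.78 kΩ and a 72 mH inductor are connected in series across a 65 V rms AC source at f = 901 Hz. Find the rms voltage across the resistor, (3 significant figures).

ω = 2πf = 5661 rad/s
X_L = ωL = 408 Ω
Z = 1780 + j408 Ω
|Z| = √(1780² + 408²) = 1830 Ω
I = V/|Z| = 35.6 mA
V_R = I·|Z_R| = 0.0356 × 1780 = 63.4 V

63.4 V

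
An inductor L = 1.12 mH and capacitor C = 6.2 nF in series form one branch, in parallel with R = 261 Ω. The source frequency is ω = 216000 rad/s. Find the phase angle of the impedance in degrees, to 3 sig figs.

-27.3°

X_L = ωL = 242 Ω
X_C = 1/(ωC) = 747 Ω
Branch 1: Z₁ = R = 261 Ω
Branch 2 (series LC): Z₂ = j(X_L − X_C) = −j505 Ω
Parallel: Z = Z₁Z₂/(Z₁+Z₂), |Z| = 232 Ω, ∠Z = -27.3°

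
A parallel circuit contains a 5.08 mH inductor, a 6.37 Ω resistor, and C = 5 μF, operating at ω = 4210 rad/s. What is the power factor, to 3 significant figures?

0.987

X_L = ωL = 21.4 Ω
X_C = 1/(ωC) = 47.5 Ω
Parallel: admittances add. Y = 1/R + 1/(jωL) + jωC
Y = (0.157 − j0.0257) S
|Y| = 0.159 S → |Z| = 1/|Y| = 6.29 Ω, ∠Z = −∠Y = 9.30°
cos φ = cos(9.30°) = 0.987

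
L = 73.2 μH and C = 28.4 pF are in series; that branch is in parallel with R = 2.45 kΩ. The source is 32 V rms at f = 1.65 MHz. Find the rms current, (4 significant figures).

17.83 mA

ω = 2πf = 1.037e+07 rad/s
X_L = ωL = 758.9 Ω
X_C = 1/(ωC) = 3396 Ω
Branch 1: Z₁ = R = 2450 Ω
Branch 2 (series LC): Z₂ = j(X_L − X_C) = −j2638 Ω
Parallel: Z = Z₁Z₂/(Z₁+Z₂), |Z| = 1795 Ω, ∠Z = -42.89°
I = V/|Z| = 32/1795 = 17.83 mA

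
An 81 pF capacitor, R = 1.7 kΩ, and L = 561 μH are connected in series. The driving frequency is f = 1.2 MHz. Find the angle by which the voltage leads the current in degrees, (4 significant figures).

ω = 2πf = 7.54e+06 rad/s
X_L = ωL = 4230 Ω
X_C = 1/(ωC) = 1637 Ω
Net reactance X = X_L − X_C = 2592 Ω
Z = 1700 + j2592 Ω
|Z| = √(1700² + 2592²) = 3100 Ω
∠Z = arctan(2592/1700) = 56.75°

56.75°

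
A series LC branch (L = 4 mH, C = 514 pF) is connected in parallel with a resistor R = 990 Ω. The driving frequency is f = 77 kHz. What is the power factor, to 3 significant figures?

0.903

ω = 2πf = 483800 rad/s
X_L = ωL = 1940 Ω
X_C = 1/(ωC) = 4020 Ω
Branch 1: Z₁ = R = 990 Ω
Branch 2 (series LC): Z₂ = j(X_L − X_C) = −j2090 Ω
Parallel: Z = Z₁Z₂/(Z₁+Z₂), |Z| = 894 Ω, ∠Z = -25.4°
cos φ = cos(-25.4°) = 0.903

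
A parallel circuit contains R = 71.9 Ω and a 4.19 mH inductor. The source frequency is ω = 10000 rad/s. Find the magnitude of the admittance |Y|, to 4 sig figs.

27.62 mS

X_L = ωL = 41.90 Ω
Parallel: admittances add. Y = 1/R + 1/(jωL)
Y = (0.01391 − j0.02387) S
|Y| = 0.02762 S → |Z| = 1/|Y| = 36.20 Ω, ∠Z = −∠Y = 59.77°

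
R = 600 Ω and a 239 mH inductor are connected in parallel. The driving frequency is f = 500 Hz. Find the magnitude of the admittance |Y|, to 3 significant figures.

ω = 2πf = 3142 rad/s
X_L = ωL = 751 Ω
Parallel: admittances add. Y = 1/R + 1/(jωL)
Y = (0.00167 − j0.00133) S
|Y| = 0.00213 S → |Z| = 1/|Y| = 469 Ω, ∠Z = −∠Y = 38.6°

2.13 mS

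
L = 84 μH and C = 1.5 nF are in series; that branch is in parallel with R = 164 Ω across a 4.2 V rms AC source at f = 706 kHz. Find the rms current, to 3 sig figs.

31.8 mA

ω = 2πf = 4.436e+06 rad/s
X_L = ωL = 373 Ω
X_C = 1/(ωC) = 150 Ω
Branch 1: Z₁ = R = 164 Ω
Branch 2 (series LC): Z₂ = j(X_L − X_C) = j222 Ω
Parallel: Z = Z₁Z₂/(Z₁+Z₂), |Z| = 132 Ω, ∠Z = 36.4°
I = V/|Z| = 4.2/132 = 31.8 mA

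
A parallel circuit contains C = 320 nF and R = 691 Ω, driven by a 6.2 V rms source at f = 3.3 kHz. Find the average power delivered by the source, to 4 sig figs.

55.63 mW

ω = 2πf = 20730 rad/s
X_C = 1/(ωC) = 150.7 Ω
Parallel: admittances add. Y = 1/R + jωC
Y = (0.001447 + j0.006635) S
|Y| = 0.006791 S → |Z| = 1/|Y| = 147.3 Ω, ∠Z = −∠Y = -77.70°
I = V/|Z| = 42.10 mA
P = VI cos φ = 6.2 × 0.04210 × cos(-77.70°) = 55.63 mW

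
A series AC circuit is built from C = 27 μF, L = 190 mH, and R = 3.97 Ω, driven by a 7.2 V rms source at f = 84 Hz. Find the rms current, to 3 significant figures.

ω = 2πf = 527.8 rad/s
X_L = ωL = 100 Ω
X_C = 1/(ωC) = 70.2 Ω
Net reactance X = X_L − X_C = 30.1 Ω
Z = 3.97 + j30.1 Ω
|Z| = √(3.97² + 30.1²) = 30.4 Ω
I = V/|Z| = 7.2/30.4 = 237 mA

237 mA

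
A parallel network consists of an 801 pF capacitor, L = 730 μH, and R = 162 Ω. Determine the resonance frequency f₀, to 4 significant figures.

ω₀ = 1/√(LC) = 1/√(0.00073 × 8.01e-10) = 1.308e+06 rad/s
f₀ = ω₀/(2π) = 208.1 kHz

208.1 kHz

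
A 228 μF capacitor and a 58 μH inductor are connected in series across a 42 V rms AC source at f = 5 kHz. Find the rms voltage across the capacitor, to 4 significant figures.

3.485 V

ω = 2πf = 31420 rad/s
X_L = ωL = 1.822 Ω
X_C = 1/(ωC) = 0.1396 Ω
Net reactance X = X_L − X_C = 1.683 Ω
Z = j1.683 Ω
|Z| = √(0² + 1.683²) = 1.683 Ω
I = V/|Z| = 24.96 A
V_C = I·|Z_C| = 24.96 × 0.1396 = 3.485 V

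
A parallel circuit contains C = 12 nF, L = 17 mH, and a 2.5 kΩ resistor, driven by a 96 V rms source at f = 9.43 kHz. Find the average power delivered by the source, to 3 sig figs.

3.69 W

ω = 2πf = 59250 rad/s
X_L = ωL = 1010 Ω
X_C = 1/(ωC) = 1410 Ω
Parallel: admittances add. Y = 1/R + 1/(jωL) + jωC
Y = (0.000400 − j0.000282) S
|Y| = 0.000489 S → |Z| = 1/|Y| = 2040 Ω, ∠Z = −∠Y = 35.2°
I = V/|Z| = 47.0 mA
P = VI cos φ = 96 × 0.0470 × cos(35.2°) = 3.69 W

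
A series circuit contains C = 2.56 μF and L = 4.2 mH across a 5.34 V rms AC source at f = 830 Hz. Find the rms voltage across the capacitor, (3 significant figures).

ω = 2πf = 5215 rad/s
X_L = ωL = 21.9 Ω
X_C = 1/(ωC) = 74.9 Ω
Net reactance X = X_L − X_C = -53.0 Ω
Z = − j53.0 Ω
|Z| = √(0² + 53.0²) = 53.0 Ω
I = V/|Z| = 101 mA
V_C = I·|Z_C| = 0.101 × 74.9 = 7.55 V

7.55 V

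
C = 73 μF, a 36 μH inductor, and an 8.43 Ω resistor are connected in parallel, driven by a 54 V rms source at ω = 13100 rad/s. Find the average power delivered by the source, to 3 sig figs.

X_L = ωL = 0.472 Ω
X_C = 1/(ωC) = 1.05 Ω
Parallel: admittances add. Y = 1/R + 1/(jωL) + jωC
Y = (0.119 − j1.16) S
|Y| = 1.17 S → |Z| = 1/|Y| = 0.855 Ω, ∠Z = −∠Y = 84.2°
I = V/|Z| = 63.2 A
P = VI cos φ = 54 × 63.2 × cos(84.2°) = 346 W

346 W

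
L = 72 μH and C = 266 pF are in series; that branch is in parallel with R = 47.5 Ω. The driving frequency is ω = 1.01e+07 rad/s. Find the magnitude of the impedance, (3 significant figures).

47.1 Ω

X_L = ωL = 727 Ω
X_C = 1/(ωC) = 372 Ω
Branch 1: Z₁ = R = 47.5 Ω
Branch 2 (series LC): Z₂ = j(X_L − X_C) = j355 Ω
Parallel: Z = Z₁Z₂/(Z₁+Z₂), |Z| = 47.1 Ω, ∠Z = 7.62°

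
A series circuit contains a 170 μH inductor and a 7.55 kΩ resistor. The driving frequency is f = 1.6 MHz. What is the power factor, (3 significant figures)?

ω = 2πf = 1.005e+07 rad/s
X_L = ωL = 1710 Ω
Z = 7550 + j1710 Ω
|Z| = √(7550² + 1710²) = 7740 Ω
∠Z = arctan(1710/7550) = 12.8°
cos φ = cos(12.8°) = 0.975

0.975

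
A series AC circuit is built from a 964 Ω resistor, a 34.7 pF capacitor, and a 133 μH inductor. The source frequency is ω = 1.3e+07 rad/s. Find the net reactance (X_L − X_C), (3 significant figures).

X_L = ωL = 1730 Ω
X_C = 1/(ωC) = 2220 Ω
X = 1730 − 2220 = -488 Ω

-488 Ω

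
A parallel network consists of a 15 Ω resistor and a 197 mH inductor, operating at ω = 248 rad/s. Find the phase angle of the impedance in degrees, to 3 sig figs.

X_L = ωL = 48.9 Ω
Parallel: admittances add. Y = 1/R + 1/(jωL)
Y = (0.0667 − j0.0205) S
|Y| = 0.0697 S → |Z| = 1/|Y| = 14.3 Ω, ∠Z = −∠Y = 17.1°

17.1°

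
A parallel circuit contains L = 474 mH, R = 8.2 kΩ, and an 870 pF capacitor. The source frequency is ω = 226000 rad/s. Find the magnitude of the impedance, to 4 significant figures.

4474 Ω

X_L = ωL = 107100 Ω
X_C = 1/(ωC) = 5086 Ω
Parallel: admittances add. Y = 1/R + 1/(jωL) + jωC
Y = (0.0001220 + j0.0001873) S
|Y| = 0.0002235 S → |Z| = 1/|Y| = 4474 Ω, ∠Z = −∠Y = -56.93°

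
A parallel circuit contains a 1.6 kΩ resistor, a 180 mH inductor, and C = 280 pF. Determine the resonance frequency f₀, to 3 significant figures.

22.4 kHz

ω₀ = 1/√(LC) = 1/√(0.18 × 2.8e-10) = 140900 rad/s
f₀ = ω₀/(2π) = 22.4 kHz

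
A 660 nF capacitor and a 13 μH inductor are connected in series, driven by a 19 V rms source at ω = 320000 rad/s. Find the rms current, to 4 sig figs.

33.05 A

X_L = ωL = 4.160 Ω
X_C = 1/(ωC) = 4.735 Ω
Net reactance X = X_L − X_C = -0.5748 Ω
Z = − j0.5748 Ω
|Z| = √(0² + 0.5748²) = 0.5748 Ω
I = V/|Z| = 19/0.5748 = 33.05 A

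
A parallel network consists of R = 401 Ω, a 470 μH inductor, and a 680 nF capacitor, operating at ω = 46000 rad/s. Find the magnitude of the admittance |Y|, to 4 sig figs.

X_L = ωL = 21.62 Ω
X_C = 1/(ωC) = 31.97 Ω
Parallel: admittances add. Y = 1/R + 1/(jωL) + jωC
Y = (0.002494 − j0.01497) S
|Y| = 0.01518 S → |Z| = 1/|Y| = 65.88 Ω, ∠Z = −∠Y = 80.54°

15.18 mS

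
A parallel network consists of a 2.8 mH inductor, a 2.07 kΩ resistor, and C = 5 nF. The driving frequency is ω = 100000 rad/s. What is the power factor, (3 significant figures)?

0.155

X_L = ωL = 280 Ω
X_C = 1/(ωC) = 2000 Ω
Parallel: admittances add. Y = 1/R + 1/(jωL) + jωC
Y = (0.000483 − j0.00307) S
|Y| = 0.00311 S → |Z| = 1/|Y| = 322 Ω, ∠Z = −∠Y = 81.1°
cos φ = cos(81.1°) = 0.155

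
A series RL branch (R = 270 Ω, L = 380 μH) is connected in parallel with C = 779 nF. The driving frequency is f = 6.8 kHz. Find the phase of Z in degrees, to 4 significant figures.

ω = 2πf = 42730 rad/s
X_L = ωL = 16.24 Ω
X_C = 1/(ωC) = 30.05 Ω
Branch 1 (R+jX_L): Z₁ = 270.0 + j16.24 Ω, |Z₁| = 270.5 Ω
Branch 2 (−jX_C): Z₂ = −j30.05 Ω
Parallel: Z = Z₁Z₂/(Z₁+Z₂), |Z| = 30.06 Ω, ∠Z = -83.63°

-83.63°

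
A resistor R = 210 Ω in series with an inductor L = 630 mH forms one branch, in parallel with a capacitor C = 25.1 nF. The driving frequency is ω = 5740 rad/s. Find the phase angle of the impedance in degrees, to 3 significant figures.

83.1°

X_L = ωL = 3620 Ω
X_C = 1/(ωC) = 6940 Ω
Branch 1 (R+jX_L): Z₁ = 210 + j3620 Ω, |Z₁| = 3620 Ω
Branch 2 (−jX_C): Z₂ = −j6940 Ω
Parallel: Z = Z₁Z₂/(Z₁+Z₂), |Z| = 7550 Ω, ∠Z = 83.1°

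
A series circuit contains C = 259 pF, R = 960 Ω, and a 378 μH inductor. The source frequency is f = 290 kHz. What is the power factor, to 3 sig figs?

ω = 2πf = 1.822e+06 rad/s
X_L = ωL = 689 Ω
X_C = 1/(ωC) = 2120 Ω
Net reactance X = X_L − X_C = -1430 Ω
Z = 960 − j1430 Ω
|Z| = √(960² + 1430²) = 1720 Ω
∠Z = arctan(-1430/960) = -56.1°
cos φ = cos(-56.1°) = 0.557

0.557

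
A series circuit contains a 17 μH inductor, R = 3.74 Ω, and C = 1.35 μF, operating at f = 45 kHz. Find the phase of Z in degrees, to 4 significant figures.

ω = 2πf = 282700 rad/s
X_L = ωL = 4.807 Ω
X_C = 1/(ωC) = 2.620 Ω
Net reactance X = X_L − X_C = 2.187 Ω
Z = 3.740 + j2.187 Ω
|Z| = √(3.740² + 2.187²) = 4.332 Ω
∠Z = arctan(2.187/3.740) = 30.32°

30.32°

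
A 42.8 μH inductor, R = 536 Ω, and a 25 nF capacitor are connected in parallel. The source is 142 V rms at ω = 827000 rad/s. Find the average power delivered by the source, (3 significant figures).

X_L = ωL = 35.4 Ω
X_C = 1/(ωC) = 48.4 Ω
Parallel: admittances add. Y = 1/R + 1/(jωL) + jωC
Y = (0.00187 − j0.00758) S
|Y| = 0.00780 S → |Z| = 1/|Y| = 128 Ω, ∠Z = −∠Y = 76.2°
I = V/|Z| = 1.11 A
P = VI cos φ = 142 × 1.11 × cos(76.2°) = 37.6 W

37.6 W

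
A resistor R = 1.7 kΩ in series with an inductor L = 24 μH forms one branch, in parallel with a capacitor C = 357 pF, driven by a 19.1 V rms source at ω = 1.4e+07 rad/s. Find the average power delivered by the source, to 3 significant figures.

207 mW

X_L = ωL = 336 Ω
X_C = 1/(ωC) = 200 Ω
Branch 1 (R+jX_L): Z₁ = 1700 + j336 Ω, |Z₁| = 1730 Ω
Branch 2 (−jX_C): Z₂ = −j200 Ω
Parallel: Z = Z₁Z₂/(Z₁+Z₂), |Z| = 203 Ω, ∠Z = -83.4°
I = V/|Z| = 93.9 mA
P = VI cos φ = 19.1 × 0.0939 × cos(-83.4°) = 207 mW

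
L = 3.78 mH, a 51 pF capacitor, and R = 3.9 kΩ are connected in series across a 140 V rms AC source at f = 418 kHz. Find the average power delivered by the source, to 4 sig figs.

ω = 2πf = 2.626e+06 rad/s
X_L = ωL = 9928 Ω
X_C = 1/(ωC) = 7466 Ω
Net reactance X = X_L − X_C = 2462 Ω
Z = 3900 + j2462 Ω
|Z| = √(3900² + 2462²) = 4612 Ω
∠Z = arctan(2462/3900) = 32.26°
I = V/|Z| = 30.36 mA
P = VI cos φ = 140 × 0.03036 × cos(32.26°) = 3.594 W

3.594 W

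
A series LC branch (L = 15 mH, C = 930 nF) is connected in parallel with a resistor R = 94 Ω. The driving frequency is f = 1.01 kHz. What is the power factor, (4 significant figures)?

0.6198

ω = 2πf = 6346 rad/s
X_L = ωL = 95.19 Ω
X_C = 1/(ωC) = 169.4 Ω
Branch 1: Z₁ = R = 94.00 Ω
Branch 2 (series LC): Z₂ = j(X_L − X_C) = −j74.25 Ω
Parallel: Z = Z₁Z₂/(Z₁+Z₂), |Z| = 58.27 Ω, ∠Z = -51.70°
cos φ = cos(-51.70°) = 0.6198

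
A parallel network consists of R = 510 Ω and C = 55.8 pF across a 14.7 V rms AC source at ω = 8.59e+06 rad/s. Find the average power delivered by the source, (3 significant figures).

X_C = 1/(ωC) = 2090 Ω
Parallel: admittances add. Y = 1/R + jωC
Y = (0.00196 + j0.000479) S
|Y| = 0.00202 S → |Z| = 1/|Y| = 495 Ω, ∠Z = −∠Y = -13.7°
I = V/|Z| = 29.7 mA
P = VI cos φ = 14.7 × 0.0297 × cos(-13.7°) = 424 mW

424 mW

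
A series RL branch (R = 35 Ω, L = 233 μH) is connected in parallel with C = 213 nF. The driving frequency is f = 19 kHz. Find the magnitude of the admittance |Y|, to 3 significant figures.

ω = 2πf = 119400 rad/s
X_L = ωL = 27.8 Ω
X_C = 1/(ωC) = 39.3 Ω
Branch 1 (R+jX_L): Z₁ = 35.0 + j27.8 Ω, |Z₁| = 44.7 Ω
Branch 2 (−jX_C): Z₂ = −j39.3 Ω
Parallel: Z = Z₁Z₂/(Z₁+Z₂), |Z| = 47.7 Ω, ∠Z = -33.3°
|Y| = 1/|Z| = 21.0 mS

21.0 mS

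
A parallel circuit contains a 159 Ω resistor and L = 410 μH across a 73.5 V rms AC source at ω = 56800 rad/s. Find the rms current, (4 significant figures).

X_L = ωL = 23.29 Ω
Parallel: admittances add. Y = 1/R + 1/(jωL)
Y = (0.006289 − j0.04294) S
|Y| = 0.04340 S → |Z| = 1/|Y| = 23.04 Ω, ∠Z = −∠Y = 81.67°
I = V/|Z| = 73.5/23.04 = 3.190 A

3.190 A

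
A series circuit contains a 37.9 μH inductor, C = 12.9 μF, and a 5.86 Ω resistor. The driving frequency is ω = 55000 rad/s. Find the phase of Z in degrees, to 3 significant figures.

X_L = ωL = 2.08 Ω
X_C = 1/(ωC) = 1.41 Ω
Net reactance X = X_L − X_C = 0.675 Ω
Z = 5.86 + j0.675 Ω
|Z| = √(5.86² + 0.675²) = 5.90 Ω
∠Z = arctan(0.675/5.86) = 6.57°

6.57°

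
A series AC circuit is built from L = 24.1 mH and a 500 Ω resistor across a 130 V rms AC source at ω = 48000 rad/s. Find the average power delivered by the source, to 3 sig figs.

X_L = ωL = 1160 Ω
Z = 500 + j1160 Ω
|Z| = √(500² + 1160²) = 1260 Ω
∠Z = arctan(1160/500) = 66.6°
I = V/|Z| = 103 mA
P = VI cos φ = 130 × 0.103 × cos(66.6°) = 5.32 W

5.32 W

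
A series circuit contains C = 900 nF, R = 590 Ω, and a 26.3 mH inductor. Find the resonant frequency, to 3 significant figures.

ω₀ = 1/√(LC) = 1/√(0.0263 × 9e-07) = 6500 rad/s
f₀ = ω₀/(2π) = 1.03 kHz

1.03 kHz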